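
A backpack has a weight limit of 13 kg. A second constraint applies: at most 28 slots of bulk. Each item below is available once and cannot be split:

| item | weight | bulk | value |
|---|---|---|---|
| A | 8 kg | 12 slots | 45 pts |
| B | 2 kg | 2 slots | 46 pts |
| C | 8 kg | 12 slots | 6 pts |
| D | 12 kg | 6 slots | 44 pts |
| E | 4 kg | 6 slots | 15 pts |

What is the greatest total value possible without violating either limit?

91 pts

Feasible sets respecting both limits:
- A+B: weight 10, bulk 14, value 91
- B+E: weight 6, bulk 8, value 61
- A+E: weight 12, bulk 18, value 60
- B+C: weight 10, bulk 14, value 52
Best: 91 pts.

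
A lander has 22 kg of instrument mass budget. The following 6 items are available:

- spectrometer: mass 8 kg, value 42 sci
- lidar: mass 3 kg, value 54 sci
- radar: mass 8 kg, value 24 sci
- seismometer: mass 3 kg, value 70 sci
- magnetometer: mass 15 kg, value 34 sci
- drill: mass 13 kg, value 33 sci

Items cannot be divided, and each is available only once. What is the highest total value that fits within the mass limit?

This is a 0/1 knapsack; check combinations near the capacity.
- spectrometer+lidar+radar+seismometer: mass 8+3+8+3=22, value 42+54+24+70=190
- spectrometer+lidar+seismometer: mass 8+3+3=14, value 42+54+70=166
- lidar+seismometer+magnetometer: mass 3+3+15=21, value 54+70+34=158
Best: 190 sci.

190 sci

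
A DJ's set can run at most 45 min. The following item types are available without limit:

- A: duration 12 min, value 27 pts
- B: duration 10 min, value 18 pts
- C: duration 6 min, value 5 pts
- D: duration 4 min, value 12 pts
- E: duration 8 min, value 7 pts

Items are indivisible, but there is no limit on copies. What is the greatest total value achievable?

132 pts

Best value-per-unit is D at 12/4, and filling with it alone uses duration 11×4=44. No mix of the others beats 11×12 = 132.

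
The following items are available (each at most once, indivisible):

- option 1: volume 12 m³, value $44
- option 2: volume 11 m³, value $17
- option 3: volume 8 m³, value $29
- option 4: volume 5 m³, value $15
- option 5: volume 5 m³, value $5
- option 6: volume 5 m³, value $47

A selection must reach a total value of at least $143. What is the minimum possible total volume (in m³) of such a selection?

41

Subsets with value ≥ 143, sorted by total volume:
- option 1+option 2+option 3+option 4+option 6: volume 41, value 152
- option 1+option 2+option 3+option 4+option 5+option 6: volume 46, value 157
Minimum volume: 41 m³.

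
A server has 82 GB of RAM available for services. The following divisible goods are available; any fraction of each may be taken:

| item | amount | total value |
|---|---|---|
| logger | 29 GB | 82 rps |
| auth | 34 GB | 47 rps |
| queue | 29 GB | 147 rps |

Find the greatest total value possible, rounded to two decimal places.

262.18

Take in order of value per unit:
- queue (147/29 per unit): all 29 → value 147, running total 147.00
- logger (82/29 per unit): all 29 → value 82, running total 229.00
- auth (47/34 per unit): 24 of 34 → value 24×47/34 = 33.1765, running total 262.18
Total 262.18.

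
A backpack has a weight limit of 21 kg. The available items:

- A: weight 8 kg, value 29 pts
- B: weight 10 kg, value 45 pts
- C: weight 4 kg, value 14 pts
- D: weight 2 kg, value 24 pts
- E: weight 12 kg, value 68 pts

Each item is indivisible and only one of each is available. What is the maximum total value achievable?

106 pts

Check high-value combinations within 21 kg:
- C+D+E: weight 4+2+12=18, value 14+24+68=106
- A+B+D: weight 8+10+2=20, value 29+45+24=98
- A+E: weight 8+12=20, value 29+68=97
- D+E: weight 2+12=14, value 24+68=92
- B+C+D: weight 10+4+2=16, value 45+14+24=83
Best: 106 pts.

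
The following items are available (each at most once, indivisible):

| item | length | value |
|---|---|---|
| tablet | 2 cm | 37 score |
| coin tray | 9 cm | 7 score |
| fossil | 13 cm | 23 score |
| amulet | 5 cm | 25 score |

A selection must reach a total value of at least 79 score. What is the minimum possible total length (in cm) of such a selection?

Subsets with value ≥ 79, sorted by total length:
- tablet+fossil+amulet: length 20, value 85
- tablet+coin tray+fossil+amulet: length 29, value 92
Minimum length: 20 cm.

20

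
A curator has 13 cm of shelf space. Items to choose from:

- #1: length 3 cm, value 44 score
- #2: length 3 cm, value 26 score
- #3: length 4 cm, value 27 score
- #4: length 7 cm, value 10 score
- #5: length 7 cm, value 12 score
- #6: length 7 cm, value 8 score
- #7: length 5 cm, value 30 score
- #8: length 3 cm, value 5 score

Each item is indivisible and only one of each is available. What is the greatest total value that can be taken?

This is a 0/1 knapsack; check combinations near the capacity.
- #1+#2+#3+#8: length 3+3+4+3=13, value 44+26+27+5=102
- #1+#3+#7: length 3+4+5=12, value 44+27+30=101
- #1+#2+#7: length 3+3+5=11, value 44+26+30=100
Best: 102 score.

102 score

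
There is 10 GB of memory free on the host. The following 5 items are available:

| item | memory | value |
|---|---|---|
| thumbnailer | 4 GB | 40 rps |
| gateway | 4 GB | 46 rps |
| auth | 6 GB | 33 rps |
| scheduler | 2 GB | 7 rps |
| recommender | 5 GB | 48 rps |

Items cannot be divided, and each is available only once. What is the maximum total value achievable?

Check high-value combinations within 10 GB:
- gateway+recommender: memory 4+5=9, value 46+48=94
- thumbnailer+gateway+scheduler: memory 4+4+2=10, value 40+46+7=93
- thumbnailer+recommender: memory 4+5=9, value 40+48=88
- thumbnailer+gateway: memory 4+4=8, value 40+46=86
- gateway+auth: memory 4+6=10, value 46+33=79
Best: 94 rps.

94 rps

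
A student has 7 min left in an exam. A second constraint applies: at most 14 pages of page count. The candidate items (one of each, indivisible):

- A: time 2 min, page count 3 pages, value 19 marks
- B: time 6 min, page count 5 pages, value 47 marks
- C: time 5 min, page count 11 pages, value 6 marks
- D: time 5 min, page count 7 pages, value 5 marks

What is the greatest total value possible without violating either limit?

47 marks

Feasible sets respecting both limits:
- B: time 6, page count 5, value 47
- A+C: time 7, page count 14, value 25
- A+D: time 7, page count 10, value 24
- A: time 2, page count 3, value 19
Best: 47 marks.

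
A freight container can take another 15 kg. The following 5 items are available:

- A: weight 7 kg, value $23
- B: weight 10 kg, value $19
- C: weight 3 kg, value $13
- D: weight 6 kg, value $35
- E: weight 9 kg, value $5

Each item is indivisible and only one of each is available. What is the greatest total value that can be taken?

This is a 0/1 knapsack; check combinations near the capacity.
- A+D: weight 7+6=13, value 23+35=58
- C+D: weight 3+6=9, value 13+35=48
- D+E: weight 6+9=15, value 35+5=40
- A+C: weight 7+3=10, value 23+13=36
Best: $58.

$58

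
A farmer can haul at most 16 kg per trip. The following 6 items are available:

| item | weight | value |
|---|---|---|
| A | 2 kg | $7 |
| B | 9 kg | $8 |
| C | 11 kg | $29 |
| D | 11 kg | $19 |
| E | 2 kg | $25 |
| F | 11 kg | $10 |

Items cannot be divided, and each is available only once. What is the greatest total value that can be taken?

$61

Check high-value combinations within 16 kg:
- A+C+E: weight 2+11+2=15, value 7+29+25=61
- C+E: weight 11+2=13, value 29+25=54
- A+D+E: weight 2+11+2=15, value 7+19+25=51
- D+E: weight 11+2=13, value 19+25=44
- A+E+F: weight 2+2+11=15, value 7+25+10=42
Best: $61.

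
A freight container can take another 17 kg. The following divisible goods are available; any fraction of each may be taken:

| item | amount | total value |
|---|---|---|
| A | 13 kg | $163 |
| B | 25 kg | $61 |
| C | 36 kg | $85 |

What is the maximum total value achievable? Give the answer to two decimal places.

Take in order of value per unit:
- A (163/13 per unit): all 13 → value 163, running total 163.00
- B (61/25 per unit): 4 of 25 → value 4×61/25 = 9.7600, running total 172.76
Total 172.76.

172.76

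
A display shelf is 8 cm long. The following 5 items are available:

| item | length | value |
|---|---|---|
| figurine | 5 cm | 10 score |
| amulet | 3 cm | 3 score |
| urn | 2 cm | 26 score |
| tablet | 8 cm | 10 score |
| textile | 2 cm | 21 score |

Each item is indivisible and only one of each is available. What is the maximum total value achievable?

50 score

Check high-value combinations within 8 cm:
- amulet+urn+textile: length 3+2+2=7, value 3+26+21=50
- urn+textile: length 2+2=4, value 26+21=47
- figurine+urn: length 5+2=7, value 10+26=36
Best: 50 score.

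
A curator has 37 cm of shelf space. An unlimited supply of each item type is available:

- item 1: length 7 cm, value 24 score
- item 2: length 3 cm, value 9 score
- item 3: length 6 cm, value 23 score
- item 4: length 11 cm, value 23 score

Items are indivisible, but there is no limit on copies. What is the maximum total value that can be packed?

139 score

Best value-per-unit is item 3 at 23/6; filling with it alone gives 6×23 = 138.
Optimal mix: 1×item 1 + 5×item 3 → length 37, value 139.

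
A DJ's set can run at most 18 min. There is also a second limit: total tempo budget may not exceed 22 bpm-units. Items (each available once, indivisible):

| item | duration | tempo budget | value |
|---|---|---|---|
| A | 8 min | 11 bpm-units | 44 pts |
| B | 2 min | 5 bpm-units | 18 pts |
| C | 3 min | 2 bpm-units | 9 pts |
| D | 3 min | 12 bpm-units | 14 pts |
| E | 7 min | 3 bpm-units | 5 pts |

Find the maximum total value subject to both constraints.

Feasible sets respecting both limits:
- A+B+C: duration 13, tempo budget 18, value 71
- A+B+E: duration 17, tempo budget 19, value 67
- A+B: duration 10, tempo budget 16, value 62
Best: 71 pts.

71 pts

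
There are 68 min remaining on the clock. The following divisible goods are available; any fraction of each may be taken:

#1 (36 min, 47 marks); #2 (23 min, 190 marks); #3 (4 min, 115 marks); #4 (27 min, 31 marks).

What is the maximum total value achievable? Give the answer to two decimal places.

357.74

Take in order of value per unit:
- #3 (115/4 per unit): all 4 → value 115, running total 115.00
- #2 (190/23 per unit): all 23 → value 190, running total 305.00
- #1 (47/36 per unit): all 36 → value 47, running total 352.00
- #4 (31/27 per unit): 5 of 27 → value 5×31/27 = 5.7407, running total 357.74
Total 357.74.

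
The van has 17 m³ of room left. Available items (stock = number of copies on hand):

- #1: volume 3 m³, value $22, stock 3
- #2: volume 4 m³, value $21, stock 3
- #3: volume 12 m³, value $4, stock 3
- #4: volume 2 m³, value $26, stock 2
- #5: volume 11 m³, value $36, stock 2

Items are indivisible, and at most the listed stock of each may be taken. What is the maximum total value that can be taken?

Best selections within volume 17 and stock limits:
- 3×#1 + 1×#2 + 2×#4: volume 17, value 139
- 3×#1 + 2×#4: volume 13, value 118
- 2×#1 + 1×#2 + 2×#4: volume 14, value 117
Best: $139.

$139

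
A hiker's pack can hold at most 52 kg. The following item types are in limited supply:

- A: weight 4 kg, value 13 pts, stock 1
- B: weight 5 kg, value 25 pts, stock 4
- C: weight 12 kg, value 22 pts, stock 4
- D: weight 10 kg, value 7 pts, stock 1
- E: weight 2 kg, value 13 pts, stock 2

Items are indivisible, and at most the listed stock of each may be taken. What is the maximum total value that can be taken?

Best selections within weight 52 and stock limits:
- 1×A + 4×B + 2×C + 2×E: weight 52, value 183
- 4×B + 2×C + 2×E: weight 48, value 170
- 1×A + 4×B + 2×C + 1×E: weight 50, value 170
Best: 183 pts.

183 pts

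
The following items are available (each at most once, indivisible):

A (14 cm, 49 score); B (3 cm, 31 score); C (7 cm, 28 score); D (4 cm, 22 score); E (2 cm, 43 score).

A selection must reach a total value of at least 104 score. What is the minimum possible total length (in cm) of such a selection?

16

Subsets with value ≥ 104, sorted by total length:
- B+C+D+E: length 16, value 124
- A+B+E: length 19, value 123
Minimum length: 16 cm.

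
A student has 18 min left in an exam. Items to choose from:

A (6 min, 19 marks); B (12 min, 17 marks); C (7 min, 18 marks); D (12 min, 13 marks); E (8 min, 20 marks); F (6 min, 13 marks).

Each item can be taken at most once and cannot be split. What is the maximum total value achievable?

39 marks

This is a 0/1 knapsack; check combinations near the capacity.
- A+E: time 6+8=14, value 19+20=39
- C+E: time 7+8=15, value 18+20=38
- A+C: time 6+7=13, value 19+18=37
Best: 39 marks.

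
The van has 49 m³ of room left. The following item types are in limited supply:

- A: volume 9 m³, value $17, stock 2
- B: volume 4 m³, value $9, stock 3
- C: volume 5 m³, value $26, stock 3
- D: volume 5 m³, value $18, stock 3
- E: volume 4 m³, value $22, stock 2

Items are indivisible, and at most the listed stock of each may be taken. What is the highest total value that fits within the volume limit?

Best selections within volume 49 and stock limits:
- 2×B + 3×C + 3×D + 2×E: volume 46, value 194
- 1×A + 3×C + 3×D + 2×E: volume 47, value 193
- 1×B + 3×C + 3×D + 2×E: volume 42, value 185
- 3×B + 3×C + 2×D + 2×E: volume 45, value 185
Best: $194.

$194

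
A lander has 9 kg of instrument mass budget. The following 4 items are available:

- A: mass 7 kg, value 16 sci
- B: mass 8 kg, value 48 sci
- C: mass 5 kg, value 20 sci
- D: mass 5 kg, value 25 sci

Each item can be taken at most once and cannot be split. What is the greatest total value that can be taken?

48 sci

Check high-value combinations within 9 kg:
- B: mass 8, value 48
- D: mass 5, value 25
- C: mass 5, value 20
- A: mass 7, value 16
Best: 48 sci.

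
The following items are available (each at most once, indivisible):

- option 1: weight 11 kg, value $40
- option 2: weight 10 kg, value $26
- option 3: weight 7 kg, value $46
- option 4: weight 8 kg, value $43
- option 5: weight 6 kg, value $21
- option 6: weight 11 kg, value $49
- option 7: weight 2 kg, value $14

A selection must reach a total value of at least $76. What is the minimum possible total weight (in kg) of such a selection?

Subsets with value ≥ 76, sorted by total weight:
- option 3+option 4: weight 15, value 89
- option 3+option 5+option 7: weight 15, value 81
- option 4+option 5+option 7: weight 16, value 78
- option 3+option 4+option 7: weight 17, value 103
Minimum weight: 15 kg.

15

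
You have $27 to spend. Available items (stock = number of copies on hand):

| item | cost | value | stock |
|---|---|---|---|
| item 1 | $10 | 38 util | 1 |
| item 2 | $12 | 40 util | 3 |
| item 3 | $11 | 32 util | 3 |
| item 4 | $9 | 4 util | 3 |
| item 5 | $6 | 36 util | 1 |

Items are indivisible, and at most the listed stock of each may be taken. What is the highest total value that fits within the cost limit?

106 util

Top feasible selections:
- 1×item 1 + 1×item 3 + 1×item 5: cost 27, value 106
- 2×item 2: cost 24, value 80
- 1×item 2 + 1×item 4 + 1×item 5: cost 27, value 80
- 1×item 1 + 1×item 2: cost 22, value 78
Best: 106 util.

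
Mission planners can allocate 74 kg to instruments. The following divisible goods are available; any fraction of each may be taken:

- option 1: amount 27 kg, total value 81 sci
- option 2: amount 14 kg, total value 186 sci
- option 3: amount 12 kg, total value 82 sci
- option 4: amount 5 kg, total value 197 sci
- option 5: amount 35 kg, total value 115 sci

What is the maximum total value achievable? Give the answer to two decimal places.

604.00

Take in order of value per unit:
- option 4 (197/5 per unit): all 5 → value 197, running total 197.00
- option 2 (186/14 per unit): all 14 → value 186, running total 383.00
- option 3 (82/12 per unit): all 12 → value 82, running total 465.00
- option 5 (115/35 per unit): all 35 → value 115, running total 580.00
- option 1 (81/27 per unit): 8 of 27 → value 8×81/27 = 24.0000, running total 604.00
Total 604.00.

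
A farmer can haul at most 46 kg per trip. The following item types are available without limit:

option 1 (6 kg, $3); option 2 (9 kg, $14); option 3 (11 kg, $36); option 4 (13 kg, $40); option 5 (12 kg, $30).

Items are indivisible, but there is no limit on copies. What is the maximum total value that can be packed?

Best value-per-unit is option 3 at 36/11; filling with it alone gives 4×36 = 144.
Optimal mix: 3×option 3 + 1×option 4 → weight 46, value 148.

$148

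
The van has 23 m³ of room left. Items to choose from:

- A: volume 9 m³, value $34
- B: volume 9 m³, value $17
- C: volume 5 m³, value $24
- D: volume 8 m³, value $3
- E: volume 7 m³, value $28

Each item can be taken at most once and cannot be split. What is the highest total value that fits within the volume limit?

Check high-value combinations within 23 m³:
- A+C+E: volume 9+5+7=21, value 34+24+28=86
- A+B+C: volume 9+9+5=23, value 34+17+24=75
- B+C+E: volume 9+5+7=21, value 17+24+28=69
- A+E: volume 9+7=16, value 34+28=62
Best: $86.

$86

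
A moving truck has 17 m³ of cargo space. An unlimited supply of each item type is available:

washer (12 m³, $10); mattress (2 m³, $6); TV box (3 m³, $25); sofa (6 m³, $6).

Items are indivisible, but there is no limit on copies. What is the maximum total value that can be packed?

$131

Best value-per-unit is TV box at 25/3; filling with it alone gives 5×25 = 125.
Optimal mix: 1×mattress + 5×TV box → volume 17, value 131.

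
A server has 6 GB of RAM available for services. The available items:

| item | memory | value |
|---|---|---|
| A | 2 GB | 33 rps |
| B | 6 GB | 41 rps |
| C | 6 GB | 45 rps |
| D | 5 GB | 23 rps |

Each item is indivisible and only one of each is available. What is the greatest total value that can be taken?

45 rps

Check high-value combinations within 6 GB:
- C: memory 6, value 45
- B: memory 6, value 41
- A: memory 2, value 33
- D: memory 5, value 23
Best: 45 rps.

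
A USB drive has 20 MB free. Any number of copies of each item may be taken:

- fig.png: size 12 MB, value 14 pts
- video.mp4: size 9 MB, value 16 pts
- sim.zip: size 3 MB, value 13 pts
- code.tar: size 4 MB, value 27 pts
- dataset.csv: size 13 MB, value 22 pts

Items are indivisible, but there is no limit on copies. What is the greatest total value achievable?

Best value-per-unit is code.tar at 27/4, and filling with it alone uses size 5×4=20. No mix of the others beats 5×27 = 135.

135 pts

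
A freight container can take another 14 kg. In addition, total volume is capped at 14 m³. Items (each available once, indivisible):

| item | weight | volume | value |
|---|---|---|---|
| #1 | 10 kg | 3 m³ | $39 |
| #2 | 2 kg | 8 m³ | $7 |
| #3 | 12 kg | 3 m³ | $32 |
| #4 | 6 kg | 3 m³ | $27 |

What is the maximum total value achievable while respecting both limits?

Feasible sets respecting both limits:
- #1+#2: weight 12, volume 11, value 46
- #1: weight 10, volume 3, value 39
- #2+#3: weight 14, volume 11, value 39
- #2+#4: weight 8, volume 11, value 34
Best: $46.

$46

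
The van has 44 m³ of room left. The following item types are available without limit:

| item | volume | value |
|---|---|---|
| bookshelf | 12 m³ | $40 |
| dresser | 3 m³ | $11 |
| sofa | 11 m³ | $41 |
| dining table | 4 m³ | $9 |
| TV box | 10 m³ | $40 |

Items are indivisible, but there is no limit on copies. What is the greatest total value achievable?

$172

Best value-per-unit is TV box at 40/10; filling with it alone gives 4×40 = 160.
Optimal mix: 1×dresser + 1×sofa + 3×TV box → volume 44, value 172.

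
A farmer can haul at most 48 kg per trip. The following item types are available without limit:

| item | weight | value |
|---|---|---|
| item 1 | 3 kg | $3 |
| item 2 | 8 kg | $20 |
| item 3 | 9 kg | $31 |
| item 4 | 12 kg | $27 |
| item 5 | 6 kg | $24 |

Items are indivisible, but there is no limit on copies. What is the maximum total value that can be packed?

$192

Best value-per-unit is item 5 at 24/6, and filling with it alone uses weight 8×6=48. No mix of the others beats 8×24 = 192.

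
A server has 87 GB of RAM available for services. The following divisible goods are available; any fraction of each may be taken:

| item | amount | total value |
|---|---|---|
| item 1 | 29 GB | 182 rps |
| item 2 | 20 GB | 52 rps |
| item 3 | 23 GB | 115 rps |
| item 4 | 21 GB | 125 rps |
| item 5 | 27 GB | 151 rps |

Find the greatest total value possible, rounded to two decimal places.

Take in order of value per unit:
- item 1 (182/29 per unit): all 29 → value 182, running total 182.00
- item 4 (125/21 per unit): all 21 → value 125, running total 307.00
- item 5 (151/27 per unit): all 27 → value 151, running total 458.00
- item 3 (115/23 per unit): 10 of 23 → value 10×115/23 = 50.0000, running total 508.00
Total 508.00.

508.00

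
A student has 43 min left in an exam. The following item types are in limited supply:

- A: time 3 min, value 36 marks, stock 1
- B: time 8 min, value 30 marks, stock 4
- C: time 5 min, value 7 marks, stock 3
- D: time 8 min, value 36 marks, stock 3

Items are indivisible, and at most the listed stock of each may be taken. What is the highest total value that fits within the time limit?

204 marks

Best selections within time 43 and stock limits:
- 1×A + 2×B + 3×D: time 43, value 204
- 1×A + 3×B + 2×D: time 43, value 198
- 1×A + 4×B + 1×D: time 43, value 192
- 1×A + 1×B + 1×C + 3×D: time 40, value 181
Best: 204 marks.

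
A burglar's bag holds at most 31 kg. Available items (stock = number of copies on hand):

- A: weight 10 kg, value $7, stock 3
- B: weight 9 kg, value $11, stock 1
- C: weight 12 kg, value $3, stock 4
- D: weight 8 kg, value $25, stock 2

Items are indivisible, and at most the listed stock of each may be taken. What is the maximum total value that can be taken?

Top feasible selections:
- 1×B + 2×D: weight 25, value 61
- 1×A + 2×D: weight 26, value 57
Best: $61.

$61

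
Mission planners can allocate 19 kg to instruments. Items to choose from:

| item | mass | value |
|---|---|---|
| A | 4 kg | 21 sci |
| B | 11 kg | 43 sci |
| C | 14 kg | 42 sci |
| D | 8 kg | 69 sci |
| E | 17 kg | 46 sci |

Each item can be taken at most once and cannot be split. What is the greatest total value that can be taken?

Check high-value combinations within 19 kg:
- B+D: mass 11+8=19, value 43+69=112
- A+D: mass 4+8=12, value 21+69=90
- D: mass 8, value 69
- A+B: mass 4+11=15, value 21+43=64
Best: 112 sci.

112 sci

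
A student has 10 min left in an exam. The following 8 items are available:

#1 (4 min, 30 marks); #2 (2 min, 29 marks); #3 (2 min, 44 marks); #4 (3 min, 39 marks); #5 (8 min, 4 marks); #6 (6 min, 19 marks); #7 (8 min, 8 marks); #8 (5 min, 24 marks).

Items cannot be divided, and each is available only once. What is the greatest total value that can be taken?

113 marks

Check high-value combinations within 10 min:
- #1+#3+#4: time 4+2+3=9, value 30+44+39=113
- #2+#3+#4: time 2+2+3=7, value 29+44+39=112
- #3+#4+#8: time 2+3+5=10, value 44+39+24=107
- #1+#2+#3: time 4+2+2=8, value 30+29+44=103
Best: 113 marks.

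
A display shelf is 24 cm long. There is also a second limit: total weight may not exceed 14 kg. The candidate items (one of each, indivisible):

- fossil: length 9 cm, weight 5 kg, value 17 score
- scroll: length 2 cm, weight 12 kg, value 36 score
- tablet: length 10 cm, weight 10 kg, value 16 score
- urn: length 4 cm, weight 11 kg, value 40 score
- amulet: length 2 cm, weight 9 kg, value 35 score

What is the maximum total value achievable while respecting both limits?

52 score

Feasible sets respecting both limits:
- fossil+amulet: length 11, weight 14, value 52
- urn: length 4, weight 11, value 40
- scroll: length 2, weight 12, value 36
Best: 52 score.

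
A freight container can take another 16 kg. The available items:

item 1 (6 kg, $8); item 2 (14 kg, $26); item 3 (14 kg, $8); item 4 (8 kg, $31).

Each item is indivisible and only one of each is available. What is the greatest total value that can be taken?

$39

This is a 0/1 knapsack; check combinations near the capacity.
- item 1+item 4: weight 6+8=14, value 8+31=39
- item 4: weight 8, value 31
- item 2: weight 14, value 26
Best: $39.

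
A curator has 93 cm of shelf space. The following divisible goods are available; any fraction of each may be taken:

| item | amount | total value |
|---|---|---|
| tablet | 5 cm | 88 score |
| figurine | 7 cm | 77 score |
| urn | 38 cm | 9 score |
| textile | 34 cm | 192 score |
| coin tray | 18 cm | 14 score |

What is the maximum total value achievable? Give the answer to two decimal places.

377.87

Take in order of value per unit:
- tablet (88/5 per unit): all 5 → value 88, running total 88.00
- figurine (77/7 per unit): all 7 → value 77, running total 165.00
- textile (192/34 per unit): all 34 → value 192, running total 357.00
- coin tray (14/18 per unit): all 18 → value 14, running total 371.00
- urn (9/38 per unit): 29 of 38 → value 29×9/38 = 6.8684, running total 377.87
Total 377.87.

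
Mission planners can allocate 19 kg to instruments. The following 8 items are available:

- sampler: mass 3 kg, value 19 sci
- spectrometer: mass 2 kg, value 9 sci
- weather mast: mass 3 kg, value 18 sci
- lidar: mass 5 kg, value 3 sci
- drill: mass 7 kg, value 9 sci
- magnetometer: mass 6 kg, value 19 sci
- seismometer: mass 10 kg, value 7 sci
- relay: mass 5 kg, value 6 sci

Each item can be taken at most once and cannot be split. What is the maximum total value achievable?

71 sci

Check high-value combinations within 19 kg:
- sampler+spectrometer+weather mast+magnetometer+relay: mass 3+2+3+6+5=19, value 19+9+18+19+6=71
- sampler+spectrometer+weather mast+lidar+magnetometer: mass 3+2+3+5+6=19, value 19+9+18+3+19=68
- sampler+spectrometer+weather mast+magnetometer: mass 3+2+3+6=14, value 19+9+18+19=65
- sampler+weather mast+drill+magnetometer: mass 3+3+7+6=19, value 19+18+9+19=65
Best: 71 sci.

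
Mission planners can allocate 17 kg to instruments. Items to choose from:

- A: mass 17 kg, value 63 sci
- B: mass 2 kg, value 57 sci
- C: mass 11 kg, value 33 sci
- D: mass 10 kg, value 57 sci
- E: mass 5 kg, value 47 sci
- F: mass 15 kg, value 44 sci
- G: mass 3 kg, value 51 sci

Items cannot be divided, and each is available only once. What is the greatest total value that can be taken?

Check high-value combinations within 17 kg:
- B+D+G: mass 2+10+3=15, value 57+57+51=165
- B+D+E: mass 2+10+5=17, value 57+57+47=161
- B+E+G: mass 2+5+3=10, value 57+47+51=155
- B+C+G: mass 2+11+3=16, value 57+33+51=141
- B+D: mass 2+10=12, value 57+57=114
Best: 165 sci.

165 sci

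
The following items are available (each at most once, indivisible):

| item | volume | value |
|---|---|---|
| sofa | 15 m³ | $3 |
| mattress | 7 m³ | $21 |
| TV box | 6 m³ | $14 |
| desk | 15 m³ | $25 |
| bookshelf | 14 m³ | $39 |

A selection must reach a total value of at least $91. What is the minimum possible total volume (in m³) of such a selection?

Subsets with value ≥ 91, sorted by total volume:
- mattress+TV box+desk+bookshelf: volume 42, value 99
- sofa+mattress+TV box+desk+bookshelf: volume 57, value 102
Minimum volume: 42 m³.

42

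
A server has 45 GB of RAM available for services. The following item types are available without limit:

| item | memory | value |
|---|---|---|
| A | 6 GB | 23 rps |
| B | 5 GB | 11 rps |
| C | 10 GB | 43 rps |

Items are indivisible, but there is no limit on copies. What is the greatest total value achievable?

Best value-per-unit is C at 43/10; filling with it alone gives 4×43 = 172.
Optimal mix: 1×B + 4×C → memory 45, value 183.

183 rps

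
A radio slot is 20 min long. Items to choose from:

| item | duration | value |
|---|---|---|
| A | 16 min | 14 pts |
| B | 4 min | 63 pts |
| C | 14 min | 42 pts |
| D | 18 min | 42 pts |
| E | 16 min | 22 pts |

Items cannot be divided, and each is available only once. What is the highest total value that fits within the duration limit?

105 pts

Check high-value combinations within 20 min:
- B+C: duration 4+14=18, value 63+42=105
- B+E: duration 4+16=20, value 63+22=85
- A+B: duration 16+4=20, value 14+63=77
Best: 105 pts.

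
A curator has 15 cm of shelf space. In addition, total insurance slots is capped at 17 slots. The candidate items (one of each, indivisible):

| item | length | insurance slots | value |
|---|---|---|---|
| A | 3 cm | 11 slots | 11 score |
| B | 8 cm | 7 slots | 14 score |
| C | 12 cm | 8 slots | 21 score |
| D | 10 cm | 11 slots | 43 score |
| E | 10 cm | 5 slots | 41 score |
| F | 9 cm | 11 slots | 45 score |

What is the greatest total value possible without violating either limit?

Feasible sets respecting both limits:
- A+E: length 13, insurance slots 16, value 52
- F: length 9, insurance slots 11, value 45
- D: length 10, insurance slots 11, value 43
- E: length 10, insurance slots 5, value 41
Best: 52 score.

52 score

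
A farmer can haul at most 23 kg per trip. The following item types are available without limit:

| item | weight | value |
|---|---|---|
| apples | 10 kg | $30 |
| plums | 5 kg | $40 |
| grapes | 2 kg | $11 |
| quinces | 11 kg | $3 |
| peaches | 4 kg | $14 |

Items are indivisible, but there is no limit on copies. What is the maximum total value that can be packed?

Best value-per-unit is plums at 40/5; filling with it alone gives 4×40 = 160.
Optimal mix: 4×plums + 1×grapes → weight 22, value 171.

$171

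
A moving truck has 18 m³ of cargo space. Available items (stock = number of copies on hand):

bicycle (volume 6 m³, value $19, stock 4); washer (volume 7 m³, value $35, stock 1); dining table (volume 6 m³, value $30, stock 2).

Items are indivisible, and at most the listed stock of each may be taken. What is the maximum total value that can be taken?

Best selections within volume 18 and stock limits:
- 1×bicycle + 2×dining table: volume 18, value 79
- 2×bicycle + 1×dining table: volume 18, value 68
- 1×washer + 1×dining table: volume 13, value 65
- 2×dining table: volume 12, value 60
Best: $79.

$79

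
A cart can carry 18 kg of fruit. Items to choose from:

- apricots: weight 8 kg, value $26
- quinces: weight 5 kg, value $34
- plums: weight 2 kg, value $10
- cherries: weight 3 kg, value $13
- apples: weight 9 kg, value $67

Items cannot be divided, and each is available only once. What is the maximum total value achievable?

$114

Check high-value combinations within 18 kg:
- quinces+cherries+apples: weight 5+3+9=17, value 34+13+67=114
- quinces+plums+apples: weight 5+2+9=16, value 34+10+67=111
- quinces+apples: weight 5+9=14, value 34+67=101
Best: $114.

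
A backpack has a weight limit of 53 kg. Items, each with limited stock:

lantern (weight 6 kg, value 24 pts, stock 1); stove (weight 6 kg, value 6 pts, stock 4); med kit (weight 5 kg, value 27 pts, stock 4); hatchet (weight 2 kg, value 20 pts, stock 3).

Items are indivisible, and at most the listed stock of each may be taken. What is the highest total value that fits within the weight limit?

Top feasible selections:
- 1×lantern + 3×stove + 4×med kit + 3×hatchet: weight 50, value 210
- 1×lantern + 2×stove + 4×med kit + 3×hatchet: weight 44, value 204
- 1×lantern + 1×stove + 4×med kit + 3×hatchet: weight 38, value 198
Best: 210 pts.

210 pts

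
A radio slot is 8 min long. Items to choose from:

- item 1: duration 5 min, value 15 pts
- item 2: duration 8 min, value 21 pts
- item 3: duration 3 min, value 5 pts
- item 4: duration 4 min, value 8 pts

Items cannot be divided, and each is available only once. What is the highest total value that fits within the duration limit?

Check high-value combinations within 8 min:
- item 2: duration 8, value 21
- item 1+item 3: duration 5+3=8, value 15+5=20
- item 1: duration 5, value 15
- item 3+item 4: duration 3+4=7, value 5+8=13
- item 4: duration 4, value 8
Best: 21 pts.

21 pts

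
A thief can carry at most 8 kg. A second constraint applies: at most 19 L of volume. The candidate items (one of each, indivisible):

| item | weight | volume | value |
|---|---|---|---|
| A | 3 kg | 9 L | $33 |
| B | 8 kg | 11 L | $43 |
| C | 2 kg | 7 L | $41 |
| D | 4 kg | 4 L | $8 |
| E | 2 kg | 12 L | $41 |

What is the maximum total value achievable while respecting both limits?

Feasible sets respecting both limits:
- C+E: weight 4, volume 19, value 82
- A+C: weight 5, volume 16, value 74
- C+D: weight 6, volume 11, value 49
- D+E: weight 6, volume 16, value 49
Best: $82.

$82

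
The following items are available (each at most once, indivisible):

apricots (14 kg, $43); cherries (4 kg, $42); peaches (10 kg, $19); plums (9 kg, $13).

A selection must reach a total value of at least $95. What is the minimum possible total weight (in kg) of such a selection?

27

Subsets with value ≥ 95, sorted by total weight:
- apricots+cherries+plums: weight 27, value 98
- apricots+cherries+peaches: weight 28, value 104
- apricots+cherries+peaches+plums: weight 37, value 117
Minimum weight: 27 kg.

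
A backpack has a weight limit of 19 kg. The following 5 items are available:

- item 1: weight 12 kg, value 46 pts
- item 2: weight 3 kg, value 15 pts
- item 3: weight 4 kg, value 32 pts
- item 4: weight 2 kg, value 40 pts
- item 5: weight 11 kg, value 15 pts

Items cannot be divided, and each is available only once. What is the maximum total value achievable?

Check high-value combinations within 19 kg:
- item 1+item 3+item 4: weight 12+4+2=18, value 46+32+40=118
- item 1+item 2+item 4: weight 12+3+2=17, value 46+15+40=101
- item 1+item 2+item 3: weight 12+3+4=19, value 46+15+32=93
Best: 118 pts.

118 pts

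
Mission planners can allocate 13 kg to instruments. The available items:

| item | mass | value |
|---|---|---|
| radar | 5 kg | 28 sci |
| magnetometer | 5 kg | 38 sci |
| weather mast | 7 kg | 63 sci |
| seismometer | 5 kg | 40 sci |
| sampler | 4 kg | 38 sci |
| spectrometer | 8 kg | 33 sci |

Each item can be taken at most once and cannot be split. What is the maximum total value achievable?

103 sci

Check high-value combinations within 13 kg:
- weather mast+seismometer: mass 7+5=12, value 63+40=103
- weather mast+sampler: mass 7+4=11, value 63+38=101
- magnetometer+weather mast: mass 5+7=12, value 38+63=101
- radar+weather mast: mass 5+7=12, value 28+63=91
Best: 103 sci.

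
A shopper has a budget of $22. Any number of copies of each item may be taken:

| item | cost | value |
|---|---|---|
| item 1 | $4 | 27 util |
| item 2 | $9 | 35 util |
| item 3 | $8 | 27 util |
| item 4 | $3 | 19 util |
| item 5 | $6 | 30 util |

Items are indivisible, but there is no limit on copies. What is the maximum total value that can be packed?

Best value-per-unit is item 1 at 27/4; filling with it alone gives 5×27 = 135.
Optimal mix: 4×item 1 + 2×item 4 → cost 22, value 146.

146 util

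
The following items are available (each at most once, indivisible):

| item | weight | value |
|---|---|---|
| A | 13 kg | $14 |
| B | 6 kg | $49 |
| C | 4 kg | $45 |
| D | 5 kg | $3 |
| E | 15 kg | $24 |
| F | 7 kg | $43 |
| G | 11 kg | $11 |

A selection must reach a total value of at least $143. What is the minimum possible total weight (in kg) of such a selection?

28

Subsets with value ≥ 143, sorted by total weight:
- B+C+F+G: weight 28, value 148
- A+B+C+F: weight 30, value 151
- B+C+E+F: weight 32, value 161
- B+C+D+F+G: weight 33, value 151
Minimum weight: 28 kg.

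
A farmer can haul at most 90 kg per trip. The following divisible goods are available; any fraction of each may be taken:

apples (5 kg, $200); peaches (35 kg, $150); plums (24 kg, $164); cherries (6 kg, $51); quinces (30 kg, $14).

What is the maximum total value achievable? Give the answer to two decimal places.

574.33

Take in order of value per unit:
- apples (200/5 per unit): all 5 → value 200, running total 200.00
- cherries (51/6 per unit): all 6 → value 51, running total 251.00
- plums (164/24 per unit): all 24 → value 164, running total 415.00
- peaches (150/35 per unit): all 35 → value 150, running total 565.00
- quinces (14/30 per unit): 20 of 30 → value 20×14/30 = 9.3333, running total 574.33
Total 574.33.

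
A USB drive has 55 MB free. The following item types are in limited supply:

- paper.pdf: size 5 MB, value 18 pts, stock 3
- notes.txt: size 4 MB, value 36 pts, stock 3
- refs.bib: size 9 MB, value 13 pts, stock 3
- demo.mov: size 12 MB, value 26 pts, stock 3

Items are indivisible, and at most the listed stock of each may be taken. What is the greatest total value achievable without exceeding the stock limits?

214 pts

Top feasible selections:
- 3×paper.pdf + 3×notes.txt + 2×demo.mov: size 51, value 214
- 2×paper.pdf + 3×notes.txt + 1×refs.bib + 2×demo.mov: size 55, value 209
- 1×paper.pdf + 3×notes.txt + 3×demo.mov: size 53, value 204
Best: 214 pts.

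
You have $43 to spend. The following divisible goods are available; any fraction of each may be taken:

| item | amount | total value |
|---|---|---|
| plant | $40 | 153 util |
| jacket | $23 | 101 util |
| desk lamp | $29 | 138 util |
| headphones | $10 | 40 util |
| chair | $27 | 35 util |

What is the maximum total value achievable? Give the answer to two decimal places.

Take in order of value per unit:
- desk lamp (138/29 per unit): all 29 → value 138, running total 138.00
- jacket (101/23 per unit): 14 of 23 → value 14×101/23 = 61.4783, running total 199.48
Total 199.48.

199.48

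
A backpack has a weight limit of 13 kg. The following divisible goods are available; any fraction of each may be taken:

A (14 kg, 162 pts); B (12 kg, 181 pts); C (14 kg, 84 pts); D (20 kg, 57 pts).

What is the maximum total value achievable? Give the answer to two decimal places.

192.57

Take in order of value per unit:
- B (181/12 per unit): all 12 → value 181, running total 181.00
- A (162/14 per unit): 1 of 14 → value 1×162/14 = 11.5714, running total 192.57
Total 192.57.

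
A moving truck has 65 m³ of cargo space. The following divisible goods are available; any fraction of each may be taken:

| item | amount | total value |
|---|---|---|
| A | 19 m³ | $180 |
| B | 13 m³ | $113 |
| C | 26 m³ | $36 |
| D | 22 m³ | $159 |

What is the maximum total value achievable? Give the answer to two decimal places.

467.23

Take in order of value per unit:
- A (180/19 per unit): all 19 → value 180, running total 180.00
- B (113/13 per unit): all 13 → value 113, running total 293.00
- D (159/22 per unit): all 22 → value 159, running total 452.00
- C (36/26 per unit): 11 of 26 → value 11×36/26 = 15.2308, running total 467.23
Total 467.23.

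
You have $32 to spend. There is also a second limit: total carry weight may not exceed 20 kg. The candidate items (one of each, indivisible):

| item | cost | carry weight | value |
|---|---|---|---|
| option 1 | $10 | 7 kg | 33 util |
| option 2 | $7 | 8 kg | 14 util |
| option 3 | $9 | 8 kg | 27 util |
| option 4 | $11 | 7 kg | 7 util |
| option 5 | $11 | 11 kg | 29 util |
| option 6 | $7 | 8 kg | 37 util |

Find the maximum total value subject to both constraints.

Feasible sets respecting both limits:
- option 1+option 6: cost 17, carry weight 15, value 70
- option 5+option 6: cost 18, carry weight 19, value 66
- option 3+option 6: cost 16, carry weight 16, value 64
Best: 70 util.

70 util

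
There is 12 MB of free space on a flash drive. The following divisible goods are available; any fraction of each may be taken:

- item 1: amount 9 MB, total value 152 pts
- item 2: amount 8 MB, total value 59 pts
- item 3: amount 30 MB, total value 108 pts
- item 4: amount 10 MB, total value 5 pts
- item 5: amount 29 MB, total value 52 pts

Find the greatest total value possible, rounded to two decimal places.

Take in order of value per unit:
- item 1 (152/9 per unit): all 9 → value 152, running total 152.00
- item 2 (59/8 per unit): 3 of 8 → value 3×59/8 = 22.1250, running total 174.13
Total 174.13.

174.13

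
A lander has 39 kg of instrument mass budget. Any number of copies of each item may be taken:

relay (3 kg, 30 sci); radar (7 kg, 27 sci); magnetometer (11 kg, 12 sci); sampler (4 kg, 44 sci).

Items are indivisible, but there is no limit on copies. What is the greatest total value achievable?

Best value-per-unit is sampler at 44/4; filling with it alone gives 9×44 = 396.
Optimal mix: 1×relay + 9×sampler → mass 39, value 426.

426 sci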